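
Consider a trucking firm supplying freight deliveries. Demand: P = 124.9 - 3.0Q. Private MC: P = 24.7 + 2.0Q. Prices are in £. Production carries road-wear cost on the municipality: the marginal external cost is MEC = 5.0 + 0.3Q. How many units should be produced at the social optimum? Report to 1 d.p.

Q* = 18.0

Social marginal cost = private MC + MEC = 29.7 + 2.3Q.
Set SMC = demand: 29.7 + 2.3Q = 124.9 - 3.0Q → Q* = 17.9623.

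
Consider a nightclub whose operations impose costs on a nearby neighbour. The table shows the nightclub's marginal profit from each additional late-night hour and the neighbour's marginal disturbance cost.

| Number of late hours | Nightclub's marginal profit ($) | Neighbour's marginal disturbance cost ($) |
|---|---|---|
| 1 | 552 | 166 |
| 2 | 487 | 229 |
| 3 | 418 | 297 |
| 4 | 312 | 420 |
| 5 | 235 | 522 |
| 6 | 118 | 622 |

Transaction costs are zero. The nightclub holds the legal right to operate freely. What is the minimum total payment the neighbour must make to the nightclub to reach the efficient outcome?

Left alone the nightclub would choose level 6 (marginal profit stays positive).
Efficient level: k* = 3 (marginal profit ≥ marginal disturbance cost through 3).
The neighbour must at least cover the nightclub's forgone profit from cutting 6→3: 312 + 235 + 118 = 665.

$665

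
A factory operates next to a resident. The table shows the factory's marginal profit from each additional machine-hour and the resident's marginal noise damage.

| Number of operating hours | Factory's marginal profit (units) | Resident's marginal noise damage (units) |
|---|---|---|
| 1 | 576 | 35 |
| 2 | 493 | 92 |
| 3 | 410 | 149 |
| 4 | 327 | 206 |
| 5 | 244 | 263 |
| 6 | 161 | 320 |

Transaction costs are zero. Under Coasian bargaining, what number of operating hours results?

4

Bargaining reaches the level where marginal profit last exceeds marginal noise damage.
That holds through level 4 (327 ≥ 206) but not at 5 (244 < 263).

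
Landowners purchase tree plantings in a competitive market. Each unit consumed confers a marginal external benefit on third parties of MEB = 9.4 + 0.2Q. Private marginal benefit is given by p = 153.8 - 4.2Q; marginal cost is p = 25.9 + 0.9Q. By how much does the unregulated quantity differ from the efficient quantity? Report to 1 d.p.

Market equilibrium (private): 25.9 + 0.9Q = 153.8 - 4.2Q → Q_m = 25.0784.
Social marginal benefit = demand + MEB = 163.2 - 4.0Q.
Set SMB = MC: 163.2 - 4.0Q = 25.9 + 0.9Q → Q* = 28.0204.
Gap = |25.0784 − 28.0204| = 2.9420.

2.9 units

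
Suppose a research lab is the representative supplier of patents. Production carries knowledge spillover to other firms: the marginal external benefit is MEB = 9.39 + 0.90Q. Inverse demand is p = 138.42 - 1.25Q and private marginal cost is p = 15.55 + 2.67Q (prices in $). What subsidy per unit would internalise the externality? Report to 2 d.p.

Social marginal cost = private MC − MEB = 6.16 + 1.77Q.
Set SMC = demand: 6.16 + 1.77Q = 138.42 - 1.25Q → Q* = 43.7947.
The Pigouvian subsidy equals MEB at Q*: 9.39 + 0.90×43.7947 = 48.8052.

subsidy = $48.81 per unit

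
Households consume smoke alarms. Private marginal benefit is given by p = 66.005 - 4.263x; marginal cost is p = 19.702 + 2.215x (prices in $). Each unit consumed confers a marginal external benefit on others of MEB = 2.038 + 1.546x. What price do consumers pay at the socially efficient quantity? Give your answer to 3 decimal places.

P = $24.221

Social marginal benefit = demand + MEB = 68.043 - 2.717x.
Set SMB = MC: 68.043 - 2.717x = 19.702 + 2.215x → x* = 9.8015.
Consumer price on the demand curve at x*: 66.005 − 4.263×9.8015 = 24.2212.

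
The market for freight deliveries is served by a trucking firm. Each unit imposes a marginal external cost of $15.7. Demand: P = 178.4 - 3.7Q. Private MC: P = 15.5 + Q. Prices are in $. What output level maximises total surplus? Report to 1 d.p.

Q* = 31.3

Social marginal cost = private MC + MEC = 31.2 + Q.
Set SMC = demand: 31.2 + Q = 178.4 - 3.7Q → Q* = 31.3191.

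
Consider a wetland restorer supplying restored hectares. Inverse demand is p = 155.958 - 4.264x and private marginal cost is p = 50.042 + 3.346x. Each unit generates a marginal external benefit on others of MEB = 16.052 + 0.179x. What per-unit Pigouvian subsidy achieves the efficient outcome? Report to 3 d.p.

subsidy = 18.990 per unit

Social marginal cost = private MC − MEB = 33.990 + 3.167x.
Set SMC = demand: 33.990 + 3.167x = 155.958 - 4.264x → x* = 16.4134.
The Pigouvian subsidy equals MEB at x*: 16.052 + 0.179×16.4134 = 18.9900.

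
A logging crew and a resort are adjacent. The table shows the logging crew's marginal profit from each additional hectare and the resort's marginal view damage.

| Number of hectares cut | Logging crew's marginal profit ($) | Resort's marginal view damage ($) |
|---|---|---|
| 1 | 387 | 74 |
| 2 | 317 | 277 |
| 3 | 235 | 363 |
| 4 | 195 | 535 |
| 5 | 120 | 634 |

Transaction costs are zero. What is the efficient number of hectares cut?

2

Bargaining reaches the level where marginal profit last exceeds marginal view damage.
That holds through level 2 (317 ≥ 277) but not at 3 (235 < 363).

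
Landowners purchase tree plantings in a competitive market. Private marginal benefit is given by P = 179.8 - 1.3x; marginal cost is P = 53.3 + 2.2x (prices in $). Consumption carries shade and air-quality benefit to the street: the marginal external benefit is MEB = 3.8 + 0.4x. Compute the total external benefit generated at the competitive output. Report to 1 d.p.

Market equilibrium (private): 53.3 + 2.2x = 179.8 - 1.3x → x_m = 36.1429.
Total external benefit = ∫₀^{x_m} (3.8 + 0.4x) dx = 3.8×36.1429 + ½×0.4×36.1429² = 398.6049.

$398.6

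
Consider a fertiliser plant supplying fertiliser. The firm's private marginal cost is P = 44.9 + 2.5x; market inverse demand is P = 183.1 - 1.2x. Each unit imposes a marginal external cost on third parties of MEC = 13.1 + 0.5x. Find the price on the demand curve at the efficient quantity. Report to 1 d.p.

Social marginal cost = private MC + MEC = 58.0 + 3.0x.
Set SMC = demand: 58.0 + 3.0x = 183.1 - 1.2x → x* = 29.7857.
Consumer price on the demand curve at x*: 183.1 − 1.2×29.7857 = 147.3572.

P = 147.4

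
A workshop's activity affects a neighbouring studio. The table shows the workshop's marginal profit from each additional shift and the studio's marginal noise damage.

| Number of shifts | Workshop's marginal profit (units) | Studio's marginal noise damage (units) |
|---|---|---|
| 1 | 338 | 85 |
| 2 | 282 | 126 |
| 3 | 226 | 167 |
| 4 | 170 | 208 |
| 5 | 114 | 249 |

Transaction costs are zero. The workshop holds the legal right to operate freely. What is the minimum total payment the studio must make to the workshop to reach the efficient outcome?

Left alone the workshop would choose level 5 (marginal profit stays positive).
Efficient level: k* = 3 (marginal profit ≥ marginal noise damage through 3).
The studio must at least cover the workshop's forgone profit from cutting 5→3: 170 + 114 = 284.

284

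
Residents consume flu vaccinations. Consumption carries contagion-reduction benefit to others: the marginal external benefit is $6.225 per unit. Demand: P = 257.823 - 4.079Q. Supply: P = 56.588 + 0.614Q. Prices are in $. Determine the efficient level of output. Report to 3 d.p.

Q* = 44.206

Social marginal benefit = demand + MEB = 264.048 - 4.079Q.
Set SMB = MC: 264.048 - 4.079Q = 56.588 + 0.614Q → Q* = 44.2063.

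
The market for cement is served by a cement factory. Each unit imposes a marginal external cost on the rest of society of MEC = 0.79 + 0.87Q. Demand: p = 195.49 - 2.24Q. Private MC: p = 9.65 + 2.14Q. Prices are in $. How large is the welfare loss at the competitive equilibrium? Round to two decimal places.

Market equilibrium (private): 9.65 + 2.14Q = 195.49 - 2.24Q → Q_m = 42.4292.
Social marginal cost = private MC + MEC = 10.44 + 3.01Q.
Set SMC = demand: 10.44 + 3.01Q = 195.49 - 2.24Q → Q* = 35.2476.
The loss is the area between SMC and demand from Q* to Q_m; with linear curves that's a triangle of height MEC(Q_m).
DWL = ½ × 7.1816 × 37.7034 = 135.3854.

DWL = $135.39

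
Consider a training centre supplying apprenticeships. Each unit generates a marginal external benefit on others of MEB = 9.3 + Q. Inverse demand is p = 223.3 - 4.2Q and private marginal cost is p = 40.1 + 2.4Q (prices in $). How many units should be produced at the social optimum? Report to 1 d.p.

Social marginal cost = private MC − MEB = 30.8 + 1.4Q.
Set SMC = demand: 30.8 + 1.4Q = 223.3 - 4.2Q → Q* = 34.3750.

Q* = 34.4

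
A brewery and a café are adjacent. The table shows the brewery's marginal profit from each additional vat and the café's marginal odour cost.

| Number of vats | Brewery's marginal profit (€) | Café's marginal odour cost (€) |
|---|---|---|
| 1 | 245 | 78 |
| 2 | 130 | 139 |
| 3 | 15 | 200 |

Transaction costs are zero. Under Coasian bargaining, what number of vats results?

Bargaining reaches the level where marginal profit last exceeds marginal odour cost.
That holds through level 1 (245 ≥ 78) but not at 2 (130 < 139).

1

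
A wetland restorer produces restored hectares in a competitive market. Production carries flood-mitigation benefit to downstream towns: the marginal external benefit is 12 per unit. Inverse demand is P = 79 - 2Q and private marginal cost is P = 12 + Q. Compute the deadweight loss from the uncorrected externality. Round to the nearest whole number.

DWL = 24

Market equilibrium (private): 12 + Q = 79 - 2Q → Q_m = 22.3333.
Social marginal cost = private MC − MEB = 0 + Q.
Set SMC = demand: 0 + Q = 79 - 2Q → Q* = 26.3333.
The welfare-loss triangle has base |Q_m − Q*| and height MEB(Q_m) (the vertical gap between SMC and demand is zero at Q* and MEB at Q_m).
DWL = ½ × 4.0000 × 12.0000 = 24.0000.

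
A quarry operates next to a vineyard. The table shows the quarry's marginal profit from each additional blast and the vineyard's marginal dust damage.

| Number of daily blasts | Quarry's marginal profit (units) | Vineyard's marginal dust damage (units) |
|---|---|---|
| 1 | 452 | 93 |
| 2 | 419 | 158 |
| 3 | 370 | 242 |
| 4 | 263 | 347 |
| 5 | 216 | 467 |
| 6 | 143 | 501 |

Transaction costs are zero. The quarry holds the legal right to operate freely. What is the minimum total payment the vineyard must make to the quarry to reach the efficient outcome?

Left alone the quarry would choose level 6 (marginal profit stays positive).
Efficient level: k* = 3 (marginal profit ≥ marginal dust damage through 3).
The vineyard must at least cover the quarry's forgone profit from cutting 6→3: 263 + 216 + 143 = 622.

622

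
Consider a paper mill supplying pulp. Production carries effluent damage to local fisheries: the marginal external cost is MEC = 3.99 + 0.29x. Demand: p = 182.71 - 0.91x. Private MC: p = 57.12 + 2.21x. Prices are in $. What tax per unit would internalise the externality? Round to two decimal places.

Social marginal cost = private MC + MEC = 61.11 + 2.50x.
Set SMC = demand: 61.11 + 2.50x = 182.71 - 0.91x → x* = 35.6598.
The Pigouvian tax equals MEC at x*: 3.99 + 0.29×35.6598 = 14.3313.

tax = $14.33 per unit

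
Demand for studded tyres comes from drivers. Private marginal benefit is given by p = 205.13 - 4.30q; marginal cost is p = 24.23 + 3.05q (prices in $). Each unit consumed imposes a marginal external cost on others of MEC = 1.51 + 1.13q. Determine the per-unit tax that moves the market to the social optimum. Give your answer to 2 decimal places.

tax = $25.41 per unit

Social marginal benefit = demand − MEC = 203.62 - 5.43q.
Set SMB = MC: 203.62 - 5.43q = 24.23 + 3.05q → q* = 21.1545.
The Pigouvian tax equals MEC at q*: 1.51 + 1.13×21.1545 = 25.4146.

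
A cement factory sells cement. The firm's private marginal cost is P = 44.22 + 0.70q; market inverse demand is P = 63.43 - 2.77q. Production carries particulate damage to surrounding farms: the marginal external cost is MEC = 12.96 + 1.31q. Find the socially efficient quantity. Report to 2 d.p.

Social marginal cost = private MC + MEC = 57.18 + 2.01q.
Set SMC = demand: 57.18 + 2.01q = 63.43 - 2.77q → q* = 1.3075.

q* = 1.31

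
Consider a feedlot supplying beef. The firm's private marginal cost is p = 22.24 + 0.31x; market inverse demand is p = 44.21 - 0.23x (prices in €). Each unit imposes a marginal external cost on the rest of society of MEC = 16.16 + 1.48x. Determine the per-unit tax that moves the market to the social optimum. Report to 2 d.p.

Social marginal cost = private MC + MEC = 38.40 + 1.79x.
Set SMC = demand: 38.40 + 1.79x = 44.21 - 0.23x → x* = 2.8762.
The Pigouvian tax equals MEC at x*: 16.16 + 1.48×2.8762 = 20.4168.

tax = €20.42 per unit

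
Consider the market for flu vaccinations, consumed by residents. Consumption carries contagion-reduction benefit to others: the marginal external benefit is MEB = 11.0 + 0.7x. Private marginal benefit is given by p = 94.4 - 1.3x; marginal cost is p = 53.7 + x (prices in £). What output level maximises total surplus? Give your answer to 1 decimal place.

Social marginal benefit = demand + MEB = 105.4 - 0.6x.
Set SMB = MC: 105.4 - 0.6x = 53.7 + x → x* = 32.3125.

x* = 32.3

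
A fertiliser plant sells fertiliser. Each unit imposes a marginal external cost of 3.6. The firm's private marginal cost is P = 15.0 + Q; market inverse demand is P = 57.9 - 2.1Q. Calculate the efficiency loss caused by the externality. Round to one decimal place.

Market equilibrium (private): 15.0 + Q = 57.9 - 2.1Q → Q_m = 13.8387.
Social marginal cost = private MC + MEC = 18.6 + Q.
Set SMC = demand: 18.6 + Q = 57.9 - 2.1Q → Q* = 12.6774.
The welfare-loss triangle has base |Q_m − Q*| and height MEC(Q_m) (the vertical gap between SMC and demand is zero at Q* and MEC at Q_m).
DWL = ½ × 1.1613 × 3.6000 = 2.0903.

DWL = 2.1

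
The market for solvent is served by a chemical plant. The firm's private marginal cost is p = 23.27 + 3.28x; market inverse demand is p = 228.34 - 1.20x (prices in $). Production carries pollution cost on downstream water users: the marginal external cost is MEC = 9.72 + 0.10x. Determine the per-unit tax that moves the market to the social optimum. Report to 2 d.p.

tax = $13.99 per unit

Social marginal cost = private MC + MEC = 32.99 + 3.38x.
Set SMC = demand: 32.99 + 3.38x = 228.34 - 1.20x → x* = 42.6528.
The Pigouvian tax equals MEC at x*: 9.72 + 0.10×42.6528 = 13.9853.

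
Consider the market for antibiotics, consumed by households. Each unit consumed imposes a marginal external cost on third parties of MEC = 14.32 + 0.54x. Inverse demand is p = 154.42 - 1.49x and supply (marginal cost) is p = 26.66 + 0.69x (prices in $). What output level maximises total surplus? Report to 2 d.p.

Social marginal benefit = demand − MEC = 140.10 - 2.03x.
Set SMB = MC: 140.10 - 2.03x = 26.66 + 0.69x → x* = 41.7059.

x* = 41.71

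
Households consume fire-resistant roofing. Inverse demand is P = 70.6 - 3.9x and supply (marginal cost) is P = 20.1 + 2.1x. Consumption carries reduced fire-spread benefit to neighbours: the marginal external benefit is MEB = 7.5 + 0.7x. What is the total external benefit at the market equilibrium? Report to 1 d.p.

Market equilibrium (private): 20.1 + 2.1x = 70.6 - 3.9x → x_m = 8.4167.
Total external benefit = ∫₀^{x_m} (7.5 + 0.7x) dx = 7.5×8.4167 + ½×0.7×8.4167² = 87.9195.

87.9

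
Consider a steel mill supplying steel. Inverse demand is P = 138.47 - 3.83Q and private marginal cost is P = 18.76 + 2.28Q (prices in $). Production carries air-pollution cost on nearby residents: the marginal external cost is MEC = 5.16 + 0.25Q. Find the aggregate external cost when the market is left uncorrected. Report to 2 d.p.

Market equilibrium (private): 18.76 + 2.28Q = 138.47 - 3.83Q → Q_m = 19.5925.
Total external cost = ∫₀^{Q_m} (5.16 + 0.25Q) dQ = 5.16×19.5925 + ½×0.25×19.5925² = 149.0806.

$149.08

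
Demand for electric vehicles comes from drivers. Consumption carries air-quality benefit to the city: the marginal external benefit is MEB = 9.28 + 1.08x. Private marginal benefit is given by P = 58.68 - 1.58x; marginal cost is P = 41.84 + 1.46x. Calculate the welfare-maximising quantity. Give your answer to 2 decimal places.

x* = 13.33

Social marginal benefit = demand + MEB = 67.96 - 0.50x.
Set SMB = MC: 67.96 - 0.50x = 41.84 + 1.46x → x* = 13.3265.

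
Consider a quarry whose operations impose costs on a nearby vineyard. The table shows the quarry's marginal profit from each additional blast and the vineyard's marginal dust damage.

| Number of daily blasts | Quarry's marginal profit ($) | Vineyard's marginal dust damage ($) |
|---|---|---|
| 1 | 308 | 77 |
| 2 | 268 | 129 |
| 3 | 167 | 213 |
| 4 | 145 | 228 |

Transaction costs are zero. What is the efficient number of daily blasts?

Bargaining reaches the level where marginal profit last exceeds marginal dust damage.
That holds through level 2 (268 ≥ 129) but not at 3 (167 < 213).

2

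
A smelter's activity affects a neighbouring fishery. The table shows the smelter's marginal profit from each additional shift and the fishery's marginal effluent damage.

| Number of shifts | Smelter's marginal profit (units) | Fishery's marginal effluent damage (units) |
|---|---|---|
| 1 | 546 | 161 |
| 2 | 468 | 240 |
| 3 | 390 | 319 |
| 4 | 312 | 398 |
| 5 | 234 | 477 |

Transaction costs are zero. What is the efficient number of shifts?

Bargaining reaches the level where marginal profit last exceeds marginal effluent damage.
That holds through level 3 (390 ≥ 319) but not at 4 (312 < 398).

3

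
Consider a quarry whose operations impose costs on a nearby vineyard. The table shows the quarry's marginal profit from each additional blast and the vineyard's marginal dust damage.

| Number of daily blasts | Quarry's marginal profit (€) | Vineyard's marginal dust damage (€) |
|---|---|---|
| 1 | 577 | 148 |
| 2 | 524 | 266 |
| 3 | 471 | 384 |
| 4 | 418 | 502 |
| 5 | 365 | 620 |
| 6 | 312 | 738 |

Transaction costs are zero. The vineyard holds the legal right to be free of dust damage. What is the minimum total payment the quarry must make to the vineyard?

Efficient level: marginal profit ≥ marginal dust damage through level 3, so k* = 3.
With the vineyard holding the right, the quarry must at least compensate total damage at k*: 148 + 266 + 384 = 798.

€798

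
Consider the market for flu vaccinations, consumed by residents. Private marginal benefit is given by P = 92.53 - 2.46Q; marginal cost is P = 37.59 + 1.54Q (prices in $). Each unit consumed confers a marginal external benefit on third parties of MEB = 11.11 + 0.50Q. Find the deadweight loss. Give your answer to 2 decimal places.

DWL = $46.17

Market equilibrium (private): 37.59 + 1.54Q = 92.53 - 2.46Q → Q_m = 13.7350.
Social marginal benefit = demand + MEB = 103.64 - 1.96Q.
Set SMB = MC: 103.64 - 1.96Q = 37.59 + 1.54Q → Q* = 18.8714.
Between Q* and Q_m the wedge SMB − MC runs linearly from 0 to MEB(Q_m), so the loss is a triangle.
DWL = ½ × 5.1364 × 17.9775 = 46.1698.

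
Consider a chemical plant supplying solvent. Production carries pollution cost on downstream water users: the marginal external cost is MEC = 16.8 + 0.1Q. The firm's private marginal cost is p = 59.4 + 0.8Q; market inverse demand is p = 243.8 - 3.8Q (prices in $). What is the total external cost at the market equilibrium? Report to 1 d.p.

Market equilibrium (private): 59.4 + 0.8Q = 243.8 - 3.8Q → Q_m = 40.0870.
Total external cost = ∫₀^{Q_m} (16.8 + 0.1Q) dQ = 16.8×40.0870 + ½×0.1×40.0870² = 753.8100.

$753.8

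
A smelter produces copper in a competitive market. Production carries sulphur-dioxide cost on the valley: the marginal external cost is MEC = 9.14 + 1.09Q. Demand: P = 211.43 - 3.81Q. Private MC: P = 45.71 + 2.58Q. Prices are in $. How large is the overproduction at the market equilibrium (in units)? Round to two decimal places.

5.00 units

Market equilibrium (private): 45.71 + 2.58Q = 211.43 - 3.81Q → Q_m = 25.9343.
Social marginal cost = private MC + MEC = 54.85 + 3.67Q.
Set SMC = demand: 54.85 + 3.67Q = 211.43 - 3.81Q → Q* = 20.9332.
Gap = |25.9343 − 20.9332| = 5.0011.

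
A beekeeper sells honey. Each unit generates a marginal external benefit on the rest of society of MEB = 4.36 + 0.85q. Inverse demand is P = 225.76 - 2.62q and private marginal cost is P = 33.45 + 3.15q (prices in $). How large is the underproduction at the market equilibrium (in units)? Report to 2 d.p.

6.64 units

Market equilibrium (private): 33.45 + 3.15q = 225.76 - 2.62q → q_m = 33.3293.
Social marginal cost = private MC − MEB = 29.09 + 2.30q.
Set SMC = demand: 29.09 + 2.30q = 225.76 - 2.62q → q* = 39.9736.
Gap = |33.3293 − 39.9736| = 6.6443.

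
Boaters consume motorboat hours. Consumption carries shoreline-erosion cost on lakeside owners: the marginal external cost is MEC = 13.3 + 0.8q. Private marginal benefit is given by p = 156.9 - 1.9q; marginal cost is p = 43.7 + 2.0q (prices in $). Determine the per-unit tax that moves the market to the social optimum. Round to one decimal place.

Social marginal benefit = demand − MEC = 143.6 - 2.7q.
Set SMB = MC: 143.6 - 2.7q = 43.7 + 2.0q → q* = 21.2553.
The Pigouvian tax equals MEC at q*: 13.3 + 0.8×21.2553 = 30.3042.

tax = $30.3 per unit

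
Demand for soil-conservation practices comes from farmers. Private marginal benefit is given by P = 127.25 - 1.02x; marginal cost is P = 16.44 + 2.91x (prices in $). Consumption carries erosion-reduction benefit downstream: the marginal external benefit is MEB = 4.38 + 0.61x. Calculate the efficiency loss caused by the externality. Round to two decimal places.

Market equilibrium (private): 16.44 + 2.91x = 127.25 - 1.02x → x_m = 28.1959.
Social marginal benefit = demand + MEB = 131.63 - 0.41x.
Set SMB = MC: 131.63 - 0.41x = 16.44 + 2.91x → x* = 34.6958.
The loss is the area between SMB and MC from x* to x_m; with linear curves that's a triangle of height MEB(x_m).
DWL = ½ × 6.4999 × 21.5795 = 70.1323.

DWL = $70.13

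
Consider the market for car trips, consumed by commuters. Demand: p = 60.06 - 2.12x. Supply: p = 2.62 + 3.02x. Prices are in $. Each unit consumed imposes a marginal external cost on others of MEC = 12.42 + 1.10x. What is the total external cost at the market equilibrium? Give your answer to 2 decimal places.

$207.48

Market equilibrium (private): 2.62 + 3.02x = 60.06 - 2.12x → x_m = 11.1751.
Total external cost = ∫₀^{x_m} (12.42 + 1.10x) dx = 12.42×11.1751 + ½×1.10×11.1751² = 207.4803.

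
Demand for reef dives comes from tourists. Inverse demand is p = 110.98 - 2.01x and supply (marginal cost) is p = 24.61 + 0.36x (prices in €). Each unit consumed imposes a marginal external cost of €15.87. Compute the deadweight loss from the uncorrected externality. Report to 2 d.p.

Market equilibrium (private): 24.61 + 0.36x = 110.98 - 2.01x → x_m = 36.4430.
Social marginal benefit = demand − MEC = 95.11 - 2.01x.
Set SMB = MC: 95.11 - 2.01x = 24.61 + 0.36x → x* = 29.7468.
The welfare-loss triangle has base |x_m − x*| and height MEC(x_m) (the vertical gap between SMB and MC is zero at x* and MEC at x_m).
DWL = ½ × 6.6962 × 15.8700 = 53.1343.

DWL = €53.13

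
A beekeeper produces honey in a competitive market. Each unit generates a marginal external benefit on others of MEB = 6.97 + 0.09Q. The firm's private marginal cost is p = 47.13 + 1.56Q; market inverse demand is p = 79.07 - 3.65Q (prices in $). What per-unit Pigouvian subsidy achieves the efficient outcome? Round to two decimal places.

subsidy = $7.65 per unit

Social marginal cost = private MC − MEB = 40.16 + 1.47Q.
Set SMC = demand: 40.16 + 1.47Q = 79.07 - 3.65Q → Q* = 7.5996.
The Pigouvian subsidy equals MEB at Q*: 6.97 + 0.09×7.5996 = 7.6540.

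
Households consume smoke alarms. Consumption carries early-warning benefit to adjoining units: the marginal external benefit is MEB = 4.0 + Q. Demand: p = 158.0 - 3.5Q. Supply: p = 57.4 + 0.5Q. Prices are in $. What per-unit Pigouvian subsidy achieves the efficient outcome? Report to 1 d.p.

subsidy = $38.9 per unit

Social marginal benefit = demand + MEB = 162.0 - 2.5Q.
Set SMB = MC: 162.0 - 2.5Q = 57.4 + 0.5Q → Q* = 34.8667.
The Pigouvian subsidy equals MEB at Q*: 4.0 + 1.0×34.8667 = 38.8667.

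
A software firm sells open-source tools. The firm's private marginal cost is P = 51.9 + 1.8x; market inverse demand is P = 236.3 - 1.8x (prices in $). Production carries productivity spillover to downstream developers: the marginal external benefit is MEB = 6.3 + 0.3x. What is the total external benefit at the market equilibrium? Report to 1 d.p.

$716.3

Market equilibrium (private): 51.9 + 1.8x = 236.3 - 1.8x → x_m = 51.2222.
Total external benefit = ∫₀^{x_m} (6.3 + 0.3x) dx = 6.3×51.2222 + ½×0.3×51.2222² = 716.2569.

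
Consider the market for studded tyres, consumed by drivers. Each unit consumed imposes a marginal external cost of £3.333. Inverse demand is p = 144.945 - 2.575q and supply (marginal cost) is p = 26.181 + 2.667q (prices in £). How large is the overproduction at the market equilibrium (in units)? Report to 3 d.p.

Market equilibrium (private): 26.181 + 2.667q = 144.945 - 2.575q → q_m = 22.6562.
Social marginal benefit = demand − MEC = 141.612 - 2.575q.
Set SMB = MC: 141.612 - 2.575q = 26.181 + 2.667q → q* = 22.0204.
Gap = |22.6562 − 22.0204| = 0.6358.

0.636 units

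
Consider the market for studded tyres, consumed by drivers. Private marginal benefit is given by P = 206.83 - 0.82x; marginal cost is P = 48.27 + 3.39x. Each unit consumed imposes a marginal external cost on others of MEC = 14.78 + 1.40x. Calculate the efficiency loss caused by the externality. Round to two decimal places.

DWL = 406.18

Market equilibrium (private): 48.27 + 3.39x = 206.83 - 0.82x → x_m = 37.6627.
Social marginal benefit = demand − MEC = 192.05 - 2.22x.
Set SMB = MC: 192.05 - 2.22x = 48.27 + 3.39x → x* = 25.6292.
The loss is the area between SMB and MC from x* to x_m; with linear curves that's a triangle of height MEC(x_m).
DWL = ½ × 12.0335 × 67.5078 = 406.1776.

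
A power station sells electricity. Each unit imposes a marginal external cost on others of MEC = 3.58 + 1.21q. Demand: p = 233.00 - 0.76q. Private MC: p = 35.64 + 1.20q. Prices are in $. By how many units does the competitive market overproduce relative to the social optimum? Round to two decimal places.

39.56 units

Market equilibrium (private): 35.64 + 1.20q = 233.00 - 0.76q → q_m = 100.6939.
Social marginal cost = private MC + MEC = 39.22 + 2.41q.
Set SMC = demand: 39.22 + 2.41q = 233.00 - 0.76q → q* = 61.1293.
Gap = |100.6939 − 61.1293| = 39.5646.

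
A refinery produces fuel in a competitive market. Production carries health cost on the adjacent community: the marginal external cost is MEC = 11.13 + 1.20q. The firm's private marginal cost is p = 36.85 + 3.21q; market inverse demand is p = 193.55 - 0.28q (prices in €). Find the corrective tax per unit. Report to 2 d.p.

Social marginal cost = private MC + MEC = 47.98 + 4.41q.
Set SMC = demand: 47.98 + 4.41q = 193.55 - 0.28q → q* = 31.0384.
The Pigouvian tax equals MEC at q*: 11.13 + 1.20×31.0384 = 48.3761.

tax = €48.38 per unit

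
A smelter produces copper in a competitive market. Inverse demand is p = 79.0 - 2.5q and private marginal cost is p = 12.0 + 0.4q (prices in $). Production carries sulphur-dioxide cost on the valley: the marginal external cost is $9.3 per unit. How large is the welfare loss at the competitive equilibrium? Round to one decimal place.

Market equilibrium (private): 12.0 + 0.4q = 79.0 - 2.5q → q_m = 23.1034.
Social marginal cost = private MC + MEC = 21.3 + 0.4q.
Set SMC = demand: 21.3 + 0.4q = 79.0 - 2.5q → q* = 19.8966.
The loss is the area between SMC and demand from q* to q_m; with linear curves that's a triangle of height MEC(q_m).
DWL = ½ × 3.2068 × 9.3000 = 14.9116.

DWL = $14.9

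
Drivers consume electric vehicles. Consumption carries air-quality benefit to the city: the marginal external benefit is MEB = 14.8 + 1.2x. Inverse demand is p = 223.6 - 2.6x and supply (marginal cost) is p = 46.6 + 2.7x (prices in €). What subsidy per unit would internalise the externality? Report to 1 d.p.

Social marginal benefit = demand + MEB = 238.4 - 1.4x.
Set SMB = MC: 238.4 - 1.4x = 46.6 + 2.7x → x* = 46.7805.
The Pigouvian subsidy equals MEB at x*: 14.8 + 1.2×46.7805 = 70.9366.

subsidy = €70.9 per unit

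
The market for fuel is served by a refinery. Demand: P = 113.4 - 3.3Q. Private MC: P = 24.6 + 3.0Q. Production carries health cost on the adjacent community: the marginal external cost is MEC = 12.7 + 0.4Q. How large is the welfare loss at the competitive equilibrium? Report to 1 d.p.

Market equilibrium (private): 24.6 + 3.0Q = 113.4 - 3.3Q → Q_m = 14.0952.
Social marginal cost = private MC + MEC = 37.3 + 3.4Q.
Set SMC = demand: 37.3 + 3.4Q = 113.4 - 3.3Q → Q* = 11.3582.
Between Q* and Q_m the wedge SMC − demand runs linearly from 0 to MEC(Q_m), so the loss is a triangle.
DWL = ½ × 2.7370 × 18.3381 = 25.0957.

DWL = 25.1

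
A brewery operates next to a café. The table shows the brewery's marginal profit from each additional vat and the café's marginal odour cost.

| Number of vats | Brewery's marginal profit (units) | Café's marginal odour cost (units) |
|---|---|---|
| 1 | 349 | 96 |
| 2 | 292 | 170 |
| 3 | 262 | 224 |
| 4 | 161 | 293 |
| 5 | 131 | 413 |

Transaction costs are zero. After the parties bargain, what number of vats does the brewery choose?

Bargaining reaches the level where marginal profit last exceeds marginal odour cost.
That holds through level 3 (262 ≥ 224) but not at 4 (161 < 293).

3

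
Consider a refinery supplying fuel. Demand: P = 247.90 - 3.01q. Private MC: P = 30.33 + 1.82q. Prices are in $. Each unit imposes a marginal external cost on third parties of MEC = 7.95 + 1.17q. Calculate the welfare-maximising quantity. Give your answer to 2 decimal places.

q* = 34.94

Social marginal cost = private MC + MEC = 38.28 + 2.99q.
Set SMC = demand: 38.28 + 2.99q = 247.90 - 3.01q → q* = 34.9367.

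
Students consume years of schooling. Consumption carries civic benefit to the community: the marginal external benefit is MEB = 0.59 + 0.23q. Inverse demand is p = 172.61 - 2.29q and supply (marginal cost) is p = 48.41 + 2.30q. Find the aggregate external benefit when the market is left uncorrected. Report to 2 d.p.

Market equilibrium (private): 48.41 + 2.30q = 172.61 - 2.29q → q_m = 27.0588.
Total external benefit = ∫₀^{q_m} (0.59 + 0.23q) dq = 0.59×27.0588 + ½×0.23×27.0588² = 100.1652.

100.17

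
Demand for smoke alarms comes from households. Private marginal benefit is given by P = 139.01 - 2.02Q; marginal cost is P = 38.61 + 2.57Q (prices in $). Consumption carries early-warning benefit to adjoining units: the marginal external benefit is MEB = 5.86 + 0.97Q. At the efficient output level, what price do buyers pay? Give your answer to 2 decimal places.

P = $79.72

Social marginal benefit = demand + MEB = 144.87 - 1.05Q.
Set SMB = MC: 144.87 - 1.05Q = 38.61 + 2.57Q → Q* = 29.3536.
Consumer price on the demand curve at Q*: 139.01 − 2.02×29.3536 = 79.7157.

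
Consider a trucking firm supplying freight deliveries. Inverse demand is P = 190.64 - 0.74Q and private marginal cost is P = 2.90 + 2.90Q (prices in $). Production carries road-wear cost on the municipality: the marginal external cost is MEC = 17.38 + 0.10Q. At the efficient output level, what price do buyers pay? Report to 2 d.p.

P = $156.93

Social marginal cost = private MC + MEC = 20.28 + 3.00Q.
Set SMC = demand: 20.28 + 3.00Q = 190.64 - 0.74Q → Q* = 45.5508.
Consumer price on the demand curve at Q*: 190.64 − 0.74×45.5508 = 156.9324.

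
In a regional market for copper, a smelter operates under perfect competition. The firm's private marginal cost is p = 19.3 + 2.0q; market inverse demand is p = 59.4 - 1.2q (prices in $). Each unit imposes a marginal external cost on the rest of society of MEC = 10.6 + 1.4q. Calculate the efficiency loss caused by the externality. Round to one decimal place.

DWL = $86.1

Market equilibrium (private): 19.3 + 2.0q = 59.4 - 1.2q → q_m = 12.5313.
Social marginal cost = private MC + MEC = 29.9 + 3.4q.
Set SMC = demand: 29.9 + 3.4q = 59.4 - 1.2q → q* = 6.4130.
Height of the DWL triangle at q_m is SMC(q_m) − demand(q_m) = MEC(q_m) = 28.1438.
DWL = ½ × 6.1183 × 28.1438 = 86.0961.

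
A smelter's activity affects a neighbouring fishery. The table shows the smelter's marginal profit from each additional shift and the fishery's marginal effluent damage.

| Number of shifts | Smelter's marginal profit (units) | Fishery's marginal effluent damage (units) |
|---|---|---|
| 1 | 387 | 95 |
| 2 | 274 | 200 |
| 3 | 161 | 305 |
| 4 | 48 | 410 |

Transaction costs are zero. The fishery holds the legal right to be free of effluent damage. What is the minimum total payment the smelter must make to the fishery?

295

Efficient level: marginal profit ≥ marginal effluent damage through level 2, so k* = 2.
With the fishery holding the right, the smelter must at least compensate total damage at k*: 95 + 200 = 295.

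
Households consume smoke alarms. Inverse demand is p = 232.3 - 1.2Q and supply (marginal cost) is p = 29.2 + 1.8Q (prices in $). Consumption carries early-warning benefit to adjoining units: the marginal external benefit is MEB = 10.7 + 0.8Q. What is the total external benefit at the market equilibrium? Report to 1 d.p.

Market equilibrium (private): 29.2 + 1.8Q = 232.3 - 1.2Q → Q_m = 67.7000.
Total external benefit = ∫₀^{Q_m} (10.7 + 0.8Q) dQ = 10.7×67.7000 + ½×0.8×67.7000² = 2557.7060.

$2557.7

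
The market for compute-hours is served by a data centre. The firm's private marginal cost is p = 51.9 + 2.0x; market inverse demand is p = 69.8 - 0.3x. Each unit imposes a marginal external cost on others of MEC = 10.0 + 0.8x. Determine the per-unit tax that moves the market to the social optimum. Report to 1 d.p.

Social marginal cost = private MC + MEC = 61.9 + 2.8x.
Set SMC = demand: 61.9 + 2.8x = 69.8 - 0.3x → x* = 2.5484.
The Pigouvian tax equals MEC at x*: 10.0 + 0.8×2.5484 = 12.0387.

tax = 12.0 per unit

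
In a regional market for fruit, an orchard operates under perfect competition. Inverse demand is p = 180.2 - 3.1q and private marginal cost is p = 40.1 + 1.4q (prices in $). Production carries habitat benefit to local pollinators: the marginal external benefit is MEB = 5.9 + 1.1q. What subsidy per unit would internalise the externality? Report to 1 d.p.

Social marginal cost = private MC − MEB = 34.2 + 0.3q.
Set SMC = demand: 34.2 + 0.3q = 180.2 - 3.1q → q* = 42.9412.
The Pigouvian subsidy equals MEB at q*: 5.9 + 1.1×42.9412 = 53.1353.

subsidy = $53.1 per unit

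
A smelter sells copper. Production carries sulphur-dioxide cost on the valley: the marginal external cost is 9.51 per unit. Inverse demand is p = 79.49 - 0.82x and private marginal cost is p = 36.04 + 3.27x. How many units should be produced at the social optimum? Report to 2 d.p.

x* = 8.30

Social marginal cost = private MC + MEC = 45.55 + 3.27x.
Set SMC = demand: 45.55 + 3.27x = 79.49 - 0.82x → x* = 8.2983.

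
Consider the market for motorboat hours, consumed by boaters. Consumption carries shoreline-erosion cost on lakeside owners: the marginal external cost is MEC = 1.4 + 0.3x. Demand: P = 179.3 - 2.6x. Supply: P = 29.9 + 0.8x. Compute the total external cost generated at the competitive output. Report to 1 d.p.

351.1

Market equilibrium (private): 29.9 + 0.8x = 179.3 - 2.6x → x_m = 43.9412.
Total external cost = ∫₀^{x_m} (1.4 + 0.3x) dx = 1.4×43.9412 + ½×0.3×43.9412² = 351.1420.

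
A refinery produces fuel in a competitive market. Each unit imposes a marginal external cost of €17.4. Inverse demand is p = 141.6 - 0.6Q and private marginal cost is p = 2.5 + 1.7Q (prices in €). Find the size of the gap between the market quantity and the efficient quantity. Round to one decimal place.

7.6 units

Market equilibrium (private): 2.5 + 1.7Q = 141.6 - 0.6Q → Q_m = 60.4783.
Social marginal cost = private MC + MEC = 19.9 + 1.7Q.
Set SMC = demand: 19.9 + 1.7Q = 141.6 - 0.6Q → Q* = 52.9130.
Gap = |60.4783 − 52.9130| = 7.5653.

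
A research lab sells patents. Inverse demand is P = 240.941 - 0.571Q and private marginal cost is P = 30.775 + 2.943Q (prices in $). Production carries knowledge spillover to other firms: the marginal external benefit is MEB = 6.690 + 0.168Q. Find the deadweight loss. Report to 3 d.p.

DWL = $41.864

Market equilibrium (private): 30.775 + 2.943Q = 240.941 - 0.571Q → Q_m = 59.8082.
Social marginal cost = private MC − MEB = 24.085 + 2.775Q.
Set SMC = demand: 24.085 + 2.775Q = 240.941 - 0.571Q → Q* = 64.8105.
The welfare-loss triangle has base |Q_m − Q*| and height MEB(Q_m) (the vertical gap between SMC and demand is zero at Q* and MEB at Q_m).
DWL = ½ × 5.0023 × 16.7378 = 41.8637.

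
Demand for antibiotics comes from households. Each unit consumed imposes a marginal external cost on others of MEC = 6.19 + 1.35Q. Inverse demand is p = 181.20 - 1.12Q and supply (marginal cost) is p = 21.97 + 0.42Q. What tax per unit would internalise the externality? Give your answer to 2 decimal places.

tax = 77.68 per unit

Social marginal benefit = demand − MEC = 175.01 - 2.47Q.
Set SMB = MC: 175.01 - 2.47Q = 21.97 + 0.42Q → Q* = 52.9550.
The Pigouvian tax equals MEC at Q*: 6.19 + 1.35×52.9550 = 77.6793.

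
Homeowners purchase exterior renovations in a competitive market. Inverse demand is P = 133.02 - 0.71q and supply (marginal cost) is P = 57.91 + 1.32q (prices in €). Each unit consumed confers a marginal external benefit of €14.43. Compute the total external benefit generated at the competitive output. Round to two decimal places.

Market equilibrium (private): 57.91 + 1.32q = 133.02 - 0.71q → q_m = 37.0000.
Total external benefit = MEB × q_m = 14.43 × 37.0000 = 533.9100.

€533.91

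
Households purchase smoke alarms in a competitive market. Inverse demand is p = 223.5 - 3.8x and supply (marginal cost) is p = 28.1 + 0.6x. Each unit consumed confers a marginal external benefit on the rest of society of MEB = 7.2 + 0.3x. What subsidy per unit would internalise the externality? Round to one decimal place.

subsidy = 22.0 per unit

Social marginal benefit = demand + MEB = 230.7 - 3.5x.
Set SMB = MC: 230.7 - 3.5x = 28.1 + 0.6x → x* = 49.4146.
The Pigouvian subsidy equals MEB at x*: 7.2 + 0.3×49.4146 = 22.0244.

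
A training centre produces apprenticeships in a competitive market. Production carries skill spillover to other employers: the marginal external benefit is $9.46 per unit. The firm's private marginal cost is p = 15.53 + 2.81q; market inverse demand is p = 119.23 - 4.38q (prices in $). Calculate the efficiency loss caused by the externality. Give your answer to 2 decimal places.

DWL = $6.22

Market equilibrium (private): 15.53 + 2.81q = 119.23 - 4.38q → q_m = 14.4228.
Social marginal cost = private MC − MEB = 6.07 + 2.81q.
Set SMC = demand: 6.07 + 2.81q = 119.23 - 4.38q → q* = 15.7385.
Between q* and q_m the wedge demand − SMC runs linearly from 0 to MEB(q_m), so the loss is a triangle.
DWL = ½ × 1.3157 × 9.4600 = 6.2233.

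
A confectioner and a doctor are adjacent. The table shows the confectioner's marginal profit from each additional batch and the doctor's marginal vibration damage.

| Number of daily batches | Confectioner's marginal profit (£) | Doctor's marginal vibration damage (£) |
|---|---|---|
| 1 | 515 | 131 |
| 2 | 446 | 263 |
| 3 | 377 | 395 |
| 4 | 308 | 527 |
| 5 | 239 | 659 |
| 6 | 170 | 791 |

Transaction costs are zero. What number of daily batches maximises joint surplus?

Bargaining reaches the level where marginal profit last exceeds marginal vibration damage.
That holds through level 2 (446 ≥ 263) but not at 3 (377 < 395).

2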